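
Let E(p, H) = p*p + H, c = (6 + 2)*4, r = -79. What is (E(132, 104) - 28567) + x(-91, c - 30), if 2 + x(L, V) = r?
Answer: -11120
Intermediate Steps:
c = 32 (c = 8*4 = 32)
x(L, V) = -81 (x(L, V) = -2 - 79 = -81)
E(p, H) = H + p² (E(p, H) = p² + H = H + p²)
(E(132, 104) - 28567) + x(-91, c - 30) = ((104 + 132²) - 28567) - 81 = ((104 + 17424) - 28567) - 81 = (17528 - 28567) - 81 = -11039 - 81 = -11120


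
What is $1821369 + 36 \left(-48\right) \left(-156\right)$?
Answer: $2090937$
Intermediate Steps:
$1821369 + 36 \left(-48\right) \left(-156\right) = 1821369 - -269568 = 1821369 + 269568 = 2090937$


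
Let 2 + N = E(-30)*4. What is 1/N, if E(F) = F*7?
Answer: -1/842 ≈ -0.0011876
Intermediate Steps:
E(F) = 7*F
N = -842 (N = -2 + (7*(-30))*4 = -2 - 210*4 = -2 - 840 = -842)
1/N = 1/(-842) = -1/842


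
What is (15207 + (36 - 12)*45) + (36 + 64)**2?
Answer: 26287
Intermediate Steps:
(15207 + (36 - 12)*45) + (36 + 64)**2 = (15207 + 24*45) + 100**2 = (15207 + 1080) + 10000 = 16287 + 10000 = 26287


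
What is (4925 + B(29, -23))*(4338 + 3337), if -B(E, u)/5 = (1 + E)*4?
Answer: 33194375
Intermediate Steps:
B(E, u) = -20 - 20*E (B(E, u) = -5*(1 + E)*4 = -5*(4 + 4*E) = -20 - 20*E)
(4925 + B(29, -23))*(4338 + 3337) = (4925 + (-20 - 20*29))*(4338 + 3337) = (4925 + (-20 - 580))*7675 = (4925 - 600)*7675 = 4325*7675 = 33194375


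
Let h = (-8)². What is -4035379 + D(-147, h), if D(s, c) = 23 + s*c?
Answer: -4044764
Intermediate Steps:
h = 64
D(s, c) = 23 + c*s
-4035379 + D(-147, h) = -4035379 + (23 + 64*(-147)) = -4035379 + (23 - 9408) = -4035379 - 9385 = -4044764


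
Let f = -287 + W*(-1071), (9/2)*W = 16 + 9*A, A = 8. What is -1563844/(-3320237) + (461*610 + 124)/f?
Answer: -300297861398/23497317249 ≈ -12.780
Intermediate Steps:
W = 176/9 (W = 2*(16 + 9*8)/9 = 2*(16 + 72)/9 = (2/9)*88 = 176/9 ≈ 19.556)
f = -21231 (f = -287 + (176/9)*(-1071) = -287 - 20944 = -21231)
-1563844/(-3320237) + (461*610 + 124)/f = -1563844/(-3320237) + (461*610 + 124)/(-21231) = -1563844*(-1/3320237) + (281210 + 124)*(-1/21231) = 1563844/3320237 + 281334*(-1/21231) = 1563844/3320237 - 93778/7077 = -300297861398/23497317249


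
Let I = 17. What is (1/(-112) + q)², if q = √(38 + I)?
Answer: 689921/12544 - √55/56 ≈ 54.868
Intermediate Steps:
q = √55 (q = √(38 + 17) = √55 ≈ 7.4162)
(1/(-112) + q)² = (1/(-112) + √55)² = (-1/112 + √55)²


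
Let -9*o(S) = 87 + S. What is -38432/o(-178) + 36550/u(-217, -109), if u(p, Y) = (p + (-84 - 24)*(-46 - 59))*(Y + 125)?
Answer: -4396690681/1156792 ≈ -3800.8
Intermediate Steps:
o(S) = -29/3 - S/9 (o(S) = -(87 + S)/9 = -29/3 - S/9)
u(p, Y) = (125 + Y)*(11340 + p) (u(p, Y) = (p - 108*(-105))*(125 + Y) = (p + 11340)*(125 + Y) = (11340 + p)*(125 + Y) = (125 + Y)*(11340 + p))
-38432/o(-178) + 36550/u(-217, -109) = -38432/(-29/3 - ⅑*(-178)) + 36550/(1417500 + 125*(-217) + 11340*(-109) - 109*(-217)) = -38432/(-29/3 + 178/9) + 36550/(1417500 - 27125 - 1236060 + 23653) = -38432/91/9 + 36550/177968 = -38432*9/91 + 36550*(1/177968) = -345888/91 + 18275/88984 = -4396690681/1156792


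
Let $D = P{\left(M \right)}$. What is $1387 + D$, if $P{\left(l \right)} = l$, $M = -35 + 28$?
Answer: $1380$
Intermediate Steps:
$M = -7$
$D = -7$
$1387 + D = 1387 - 7 = 1380$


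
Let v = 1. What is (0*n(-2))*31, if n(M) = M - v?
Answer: 0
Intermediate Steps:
n(M) = -1 + M (n(M) = M - 1*1 = M - 1 = -1 + M)
(0*n(-2))*31 = (0*(-1 - 2))*31 = (0*(-3))*31 = 0*31 = 0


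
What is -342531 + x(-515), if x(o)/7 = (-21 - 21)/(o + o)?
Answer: -176403318/515 ≈ -3.4253e+5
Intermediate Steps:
x(o) = -147/o (x(o) = 7*((-21 - 21)/(o + o)) = 7*(-42*1/(2*o)) = 7*(-21/o) = -147/o)
-342531 + x(-515) = -342531 - 147/(-515) = -342531 - 147*(-1/515) = -342531 + 147/515 = -176403318/515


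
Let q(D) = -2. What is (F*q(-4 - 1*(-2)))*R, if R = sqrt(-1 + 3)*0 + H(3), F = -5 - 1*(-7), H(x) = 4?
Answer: -16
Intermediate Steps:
F = 2 (F = -5 + 7 = 2)
R = 4 (R = sqrt(-1 + 3)*0 + 4 = sqrt(2)*0 + 4 = 0 + 4 = 4)
(F*q(-4 - 1*(-2)))*R = (2*(-2))*4 = -4*4 = -16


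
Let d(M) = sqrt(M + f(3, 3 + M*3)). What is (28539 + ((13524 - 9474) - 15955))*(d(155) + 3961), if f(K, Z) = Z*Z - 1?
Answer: 65887274 + 16634*sqrt(219178) ≈ 7.3675e+7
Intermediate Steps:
f(K, Z) = -1 + Z**2 (f(K, Z) = Z**2 - 1 = -1 + Z**2)
d(M) = sqrt(-1 + M + (3 + 3*M)**2) (d(M) = sqrt(M + (-1 + (3 + M*3)**2)) = sqrt(M + (-1 + (3 + 3*M)**2)) = sqrt(-1 + M + (3 + 3*M)**2))
(28539 + ((13524 - 9474) - 15955))*(d(155) + 3961) = (28539 + ((13524 - 9474) - 15955))*(sqrt(-1 + 155 + 9*(1 + 155)**2) + 3961) = (28539 + (4050 - 15955))*(sqrt(-1 + 155 + 9*156**2) + 3961) = (28539 - 11905)*(sqrt(-1 + 155 + 9*24336) + 3961) = 16634*(sqrt(-1 + 155 + 219024) + 3961) = 16634*(sqrt(219178) + 3961) = 16634*(3961 + sqrt(219178)) = 65887274 + 16634*sqrt(219178)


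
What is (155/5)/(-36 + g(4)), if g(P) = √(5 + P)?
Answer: -31/33 ≈ -0.93939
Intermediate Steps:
(155/5)/(-36 + g(4)) = (155/5)/(-36 + √(5 + 4)) = (155*(⅕))/(-36 + √9) = 31/(-36 + 3) = 31/(-33) = 31*(-1/33) = -31/33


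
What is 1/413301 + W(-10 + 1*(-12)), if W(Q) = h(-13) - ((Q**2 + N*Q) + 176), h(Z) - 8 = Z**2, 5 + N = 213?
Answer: 1691640994/413301 ≈ 4093.0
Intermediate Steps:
N = 208 (N = -5 + 213 = 208)
h(Z) = 8 + Z**2
W(Q) = 1 - Q**2 - 208*Q (W(Q) = (8 + (-13)**2) - ((Q**2 + 208*Q) + 176) = (8 + 169) - (176 + Q**2 + 208*Q) = 177 + (-176 - Q**2 - 208*Q) = 1 - Q**2 - 208*Q)
1/413301 + W(-10 + 1*(-12)) = 1/413301 + (1 - (-10 + 1*(-12))**2 - 208*(-10 + 1*(-12))) = 1/413301 + (1 - (-10 - 12)**2 - 208*(-10 - 12)) = 1/413301 + (1 - 1*(-22)**2 - 208*(-22)) = 1/413301 + (1 - 1*484 + 4576) = 1/413301 + (1 - 484 + 4576) = 1/413301 + 4093 = 1691640994/413301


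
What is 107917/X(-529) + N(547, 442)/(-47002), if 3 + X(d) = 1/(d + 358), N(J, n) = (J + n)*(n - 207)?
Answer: -216871324481/6039757 ≈ -35907.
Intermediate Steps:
N(J, n) = (-207 + n)*(J + n) (N(J, n) = (J + n)*(-207 + n) = (-207 + n)*(J + n))
X(d) = -3 + 1/(358 + d) (X(d) = -3 + 1/(d + 358) = -3 + 1/(358 + d))
107917/X(-529) + N(547, 442)/(-47002) = 107917/(((-1073 - 3*(-529))/(358 - 529))) + (442**2 - 207*547 - 207*442 + 547*442)/(-47002) = 107917/(((-1073 + 1587)/(-171))) + (195364 - 113229 - 91494 + 241774)*(-1/47002) = 107917/((-1/171*514)) + 232415*(-1/47002) = 107917/(-514/171) - 232415/47002 = 107917*(-171/514) - 232415/47002 = -18453807/514 - 232415/47002 = -216871324481/6039757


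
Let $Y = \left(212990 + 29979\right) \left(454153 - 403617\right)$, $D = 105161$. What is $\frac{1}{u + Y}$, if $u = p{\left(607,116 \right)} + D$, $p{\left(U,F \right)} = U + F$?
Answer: $\frac{1}{12278787268} \approx 8.1441 \cdot 10^{-11}$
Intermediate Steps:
$p{\left(U,F \right)} = F + U$
$u = 105884$ ($u = \left(116 + 607\right) + 105161 = 723 + 105161 = 105884$)
$Y = 12278681384$ ($Y = 242969 \cdot 50536 = 12278681384$)
$\frac{1}{u + Y} = \frac{1}{105884 + 12278681384} = \frac{1}{12278787268}$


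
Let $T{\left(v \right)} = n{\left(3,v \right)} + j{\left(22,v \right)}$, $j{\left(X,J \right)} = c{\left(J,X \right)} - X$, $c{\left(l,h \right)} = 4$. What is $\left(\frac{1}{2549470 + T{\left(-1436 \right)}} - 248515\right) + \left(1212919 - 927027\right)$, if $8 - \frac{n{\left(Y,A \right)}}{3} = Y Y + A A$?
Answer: $\frac{135934131302}{3636839} \approx 37377.0$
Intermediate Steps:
$n{\left(Y,A \right)} = 24 - 3 A^{2} - 3 Y^{2}$ ($n{\left(Y,A \right)} = 24 - 3 \left(Y Y + A A\right) = 24 - 3 \left(Y^{2} + A^{2}\right) = 24 - 3 \left(A^{2} + Y^{2}\right) = 24 - \left(3 A^{2} + 3 Y^{2}\right) = 24 - 3 A^{2} - 3 Y^{2}$)
$j{\left(X,J \right)} = 4 - X$
$T{\left(v \right)} = -21 - 3 v^{2}$ ($T{\left(v \right)} = \left(24 - 3 v^{2} - 3 \cdot 3^{2}\right) + \left(4 - 22\right) = \left(24 - 3 v^{2} - 27\right) + \left(4 - 22\right) = \left(24 - 3 v^{2} - 27\right) - 18 = \left(-3 - 3 v^{2}\right) - 18 = -21 - 3 v^{2}$)
$\left(\frac{1}{2549470 + T{\left(-1436 \right)}} - 248515\right) + \left(1212919 - 927027\right) = \left(\frac{1}{2549470 - \left(21 + 3 \left(-1436\right)^{2}\right)} - 248515\right) + \left(1212919 - 927027\right) = \left(\frac{1}{2549470 - 6186309} - 248515\right) + \left(1212919 - 927027\right) = \left(\frac{1}{2549470 - 6186309} - 248515\right) + 285892 = \left(\frac{1}{-3636839} - 248515\right) + 285892 = \left(- \frac{1}{3636839} - 248515\right) + 285892 = - \frac{903809044086}{3636839} + 285892 = \frac{135934131302}{3636839}$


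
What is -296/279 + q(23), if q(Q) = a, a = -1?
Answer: -575/279 ≈ -2.0609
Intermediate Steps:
q(Q) = -1
-296/279 + q(23) = -296/279 - 1 = -575/279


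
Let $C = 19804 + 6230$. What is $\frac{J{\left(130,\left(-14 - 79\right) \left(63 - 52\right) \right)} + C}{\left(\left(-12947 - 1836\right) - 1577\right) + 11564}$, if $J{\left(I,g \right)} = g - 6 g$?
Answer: $- \frac{31149}{4796} \approx -6.4948$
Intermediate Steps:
$J{\left(I,g \right)} = - 5 g$
$C = 26034$
$\frac{J{\left(130,\left(-14 - 79\right) \left(63 - 52\right) \right)} + C}{\left(\left(-12947 - 1836\right) - 1577\right) + 11564} = \frac{- 5 \left(-14 - 79\right) \left(63 - 52\right) + 26034}{\left(\left(-12947 - 1836\right) - 1577\right) + 11564} = \frac{- 5 \left(\left(-93\right) 11\right) + 26034}{\left(-14783 - 1577\right) + 11564} = \frac{\left(-5\right) \left(-1023\right) + 26034}{-16360 + 11564} = \frac{5115 + 26034}{-4796} = 31149 \left(- \frac{1}{4796}\right) = - \frac{31149}{4796}$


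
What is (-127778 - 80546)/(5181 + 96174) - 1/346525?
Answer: -14437915091/7024408275 ≈ -2.0554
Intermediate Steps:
(-127778 - 80546)/(5181 + 96174) - 1/346525 = -208324/101355 - 1*1/346525 = -208324*1/101355 - 1/346525 = -208324/101355 - 1/346525 = -14437915091/7024408275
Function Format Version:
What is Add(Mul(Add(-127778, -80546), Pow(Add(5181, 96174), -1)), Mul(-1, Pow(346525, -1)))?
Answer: Rational(-14437915091, 7024408275) ≈ -2.0554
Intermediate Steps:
Add(Mul(Add(-127778, -80546), Pow(Add(5181, 96174), -1)), Mul(-1, Pow(346525, -1))) = Add(Mul(-208324, Pow(101355, -1)), Mul(-1, Rational(1, 346525))) = Add(Mul(-208324, Rational(1, 101355)), Rational(-1, 346525)) = Add(Rational(-208324, 101355), Rational(-1, 346525)) = Rational(-14437915091, 7024408275)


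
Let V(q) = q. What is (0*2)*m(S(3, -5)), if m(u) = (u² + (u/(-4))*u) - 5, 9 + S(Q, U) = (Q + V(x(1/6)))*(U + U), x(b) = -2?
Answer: 0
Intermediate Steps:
S(Q, U) = -9 + 2*U*(-2 + Q) (S(Q, U) = -9 + (Q - 2)*(U + U) = -9 + (-2 + Q)*(2*U) = -9 + 2*U*(-2 + Q))
m(u) = -5 + 3*u²/4 (m(u) = (u² + (u*(-¼))*u) - 5 = (u² + (-u/4)*u) - 5 = (u² - u²/4) - 5 = 3*u²/4 - 5 = -5 + 3*u²/4)
(0*2)*m(S(3, -5)) = (0*2)*(-5 + 3*(-9 - 4*(-5) + 2*3*(-5))²/4) = 0*(-5 + 3*(-9 + 20 - 30)²/4) = 0*(-5 + (¾)*(-19)²) = 0*(-5 + (¾)*361) = 0*(-5 + 1083/4) = 0*(1063/4) = 0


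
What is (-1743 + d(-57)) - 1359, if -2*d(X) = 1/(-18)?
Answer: -111671/36 ≈ -3102.0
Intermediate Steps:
d(X) = 1/36 (d(X) = -½/(-18) = -½*(-1/18) = 1/36)
(-1743 + d(-57)) - 1359 = (-1743 + 1/36) - 1359 = -62747/36 - 1359 = -111671/36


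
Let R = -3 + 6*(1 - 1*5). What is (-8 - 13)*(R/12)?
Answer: 189/4 ≈ 47.250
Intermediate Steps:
R = -27 (R = -3 + 6*(1 - 5) = -3 + 6*(-4) = -3 - 24 = -27)
(-8 - 13)*(R/12) = (-8 - 13)*(-27/12) = -(-567)/12 = -21*(-9/4) = 189/4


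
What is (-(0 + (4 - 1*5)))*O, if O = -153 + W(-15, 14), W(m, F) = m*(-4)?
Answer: -93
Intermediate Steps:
W(m, F) = -4*m
O = -93 (O = -153 - 4*(-15) = -153 + 60 = -93)
(-(0 + (4 - 1*5)))*O = -(0 + (4 - 1*5))*(-93) = -(0 + (4 - 5))*(-93) = -(0 - 1)*(-93) = -1*(-1)*(-93) = 1*(-93) = -93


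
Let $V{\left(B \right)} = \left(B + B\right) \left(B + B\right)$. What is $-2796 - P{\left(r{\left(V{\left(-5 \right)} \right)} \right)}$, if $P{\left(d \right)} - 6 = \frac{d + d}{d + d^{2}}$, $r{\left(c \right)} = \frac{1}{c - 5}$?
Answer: $- \frac{134591}{48} \approx -2804.0$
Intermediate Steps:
$V{\left(B \right)} = 4 B^{2}$ ($V{\left(B \right)} = 2 B 2 B = 4 B^{2}$)
$r{\left(c \right)} = \frac{1}{-5 + c}$
$P{\left(d \right)} = 6 + \frac{2 d}{d + d^{2}}$ ($P{\left(d \right)} = 6 + \frac{d + d}{d + d^{2}} = 6 + \frac{2 d}{d + d^{2}}$)
$-2796 - P{\left(r{\left(V{\left(-5 \right)} \right)} \right)} = -2796 - \frac{2 \left(4 + \frac{3}{-5 + 4 \left(-5\right)^{2}}\right)}{1 + \frac{1}{-5 + 4 \left(-5\right)^{2}}} = -2796 - \frac{2 \left(4 + \frac{3}{-5 + 4 \cdot 25}\right)}{1 + \frac{1}{-5 + 4 \cdot 25}} = -2796 - \frac{2 \left(4 + \frac{3}{-5 + 100}\right)}{1 + \frac{1}{-5 + 100}} = -2796 - \frac{2 \left(4 + \frac{3}{95}\right)}{1 + \frac{1}{95}} = -2796 - \frac{2 \left(4 + 3 \cdot \frac{1}{95}\right)}{1 + \frac{1}{95}} = -2796 - \frac{2 \left(4 + \frac{3}{95}\right)}{\frac{96}{95}} = -2796 - 2 \cdot \frac{95}{96} \cdot \frac{383}{95} = -2796 - \frac{383}{48} = - \frac{134591}{48}$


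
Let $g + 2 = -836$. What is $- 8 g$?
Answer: $6704$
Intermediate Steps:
$g = -838$ ($g = -2 - 836 = -838$)
$- 8 g = \left(-8\right) \left(-838\right) = 6704$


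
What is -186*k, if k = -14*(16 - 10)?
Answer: 15624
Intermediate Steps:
k = -84 (k = -14*6 = -84)
-186*k = -186*(-84) = 15624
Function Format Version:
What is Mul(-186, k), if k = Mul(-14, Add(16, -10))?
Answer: 15624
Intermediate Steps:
k = -84 (k = Mul(-14, 6) = -84)
Mul(-186, k) = Mul(-186, -84) = 15624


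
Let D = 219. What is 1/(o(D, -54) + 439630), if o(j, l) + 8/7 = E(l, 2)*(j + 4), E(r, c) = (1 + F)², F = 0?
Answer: 7/3078963 ≈ 2.2735e-6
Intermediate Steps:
E(r, c) = 1 (E(r, c) = (1 + 0)² = 1² = 1)
o(j, l) = 20/7 + j (o(j, l) = -8/7 + 1*(j + 4) = -8/7 + 1*(4 + j) = -8/7 + (4 + j) = 20/7 + j)
1/(o(D, -54) + 439630) = 1/((20/7 + 219) + 439630) = 1/(1553/7 + 439630) = 1/(3078963/7) = 7/3078963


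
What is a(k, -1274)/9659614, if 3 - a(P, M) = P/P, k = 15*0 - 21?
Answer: 1/4829807 ≈ 2.0705e-7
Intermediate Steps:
k = -21 (k = 0 - 21 = -21)
a(P, M) = 2 (a(P, M) = 3 - P/P = 3 - 1*1 = 3 - 1 = 2)
a(k, -1274)/9659614 = 2/9659614 = 2*(1/9659614) = 1/4829807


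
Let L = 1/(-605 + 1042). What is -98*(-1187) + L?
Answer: 50834463/437 ≈ 1.1633e+5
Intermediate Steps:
L = 1/437 ≈ 0.0022883
-98*(-1187) + L = -98*(-1187) + 1/437 = 116326 + 1/437 = 50834463/437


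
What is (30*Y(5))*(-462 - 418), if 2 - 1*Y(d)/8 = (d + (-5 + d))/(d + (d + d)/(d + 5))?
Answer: -246400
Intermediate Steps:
Y(d) = 16 - 8*(-5 + 2*d)/(d + 2*d/(5 + d)) (Y(d) = 16 - 8*(d + (-5 + d))/(d + (d + d)/(d + 5)) = 16 - 8*(-5 + 2*d)/(d + (2*d)/(5 + d)) = 16 - 8*(-5 + 2*d)/(d + 2*d/(5 + d)))
(30*Y(5))*(-462 - 418) = (30*(8*(25 + 9*5)/(5*(7 + 5))))*(-462 - 418) = (30*(8*(⅕)*(25 + 45)/12))*(-880) = (30*(8*(⅕)*(1/12)*70))*(-880) = (30*(28/3))*(-880) = 280*(-880) = -246400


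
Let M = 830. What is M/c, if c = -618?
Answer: -415/309 ≈ -1.3430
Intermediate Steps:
M/c = 830/(-618) = 830*(-1/618) = -415/309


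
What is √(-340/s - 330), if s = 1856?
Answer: I*√4442945/116 ≈ 18.171*I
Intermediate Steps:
√(-340/s - 330) = √(-340/1856 - 330) = √(-340*1/1856 - 330) = √(-85/464 - 330) = √(-153205/464) = I*√4442945/116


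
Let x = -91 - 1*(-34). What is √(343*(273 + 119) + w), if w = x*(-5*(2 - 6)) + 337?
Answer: √133653 ≈ 365.59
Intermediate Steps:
x = -57 (x = -91 + 34 = -57)
w = -803 (w = -(-285)*(2 - 6) + 337 = -(-285)*(-4) + 337 = -57*20 + 337 = -1140 + 337 = -803)
√(343*(273 + 119) + w) = √(343*(273 + 119) - 803) = √(343*392 - 803) = √(134456 - 803) = √133653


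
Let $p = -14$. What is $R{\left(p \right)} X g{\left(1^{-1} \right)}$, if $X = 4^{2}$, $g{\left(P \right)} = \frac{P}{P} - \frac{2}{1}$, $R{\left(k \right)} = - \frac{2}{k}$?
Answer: $- \frac{16}{7} \approx -2.2857$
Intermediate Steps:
$g{\left(P \right)} = -1$ ($g{\left(P \right)} = 1 - 2 = -1$)
$X = 16$
$R{\left(p \right)} X g{\left(1^{-1} \right)} = - \frac{2}{-14} \cdot 16 \left(-1\right) = \left(-2\right) \left(- \frac{1}{14}\right) 16 \left(-1\right) = \frac{1}{7} \cdot 16 \left(-1\right) = \frac{16}{7} \left(-1\right) = - \frac{16}{7}$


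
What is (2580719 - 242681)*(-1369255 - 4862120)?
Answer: -14569191542250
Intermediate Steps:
(2580719 - 242681)*(-1369255 - 4862120) = 2338038*(-6231375) = -14569191542250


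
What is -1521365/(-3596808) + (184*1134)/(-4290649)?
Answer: 5777147645837/15432640648392 ≈ 0.37435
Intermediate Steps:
-1521365/(-3596808) + (184*1134)/(-4290649) = -1521365*(-1/3596808) + 208656*(-1/4290649) = 1521365/3596808 - 208656/4290649 = 5777147645837/15432640648392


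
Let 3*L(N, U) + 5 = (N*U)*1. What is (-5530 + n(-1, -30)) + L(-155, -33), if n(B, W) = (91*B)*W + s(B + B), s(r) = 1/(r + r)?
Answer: -13163/12 ≈ -1096.9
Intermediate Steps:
s(r) = 1/(2*r)
n(B, W) = 1/(4*B) + 91*B*W (n(B, W) = (91*B)*W + 1/(2*(B + B)) = 91*B*W + 1/(2*((2*B))) = 91*B*W + (1/(2*B))/2 = 91*B*W + 1/(4*B) = 1/(4*B) + 91*B*W)
L(N, U) = -5/3 + N*U/3 (L(N, U) = -5/3 + ((N*U)*1)/3 = -5/3 + (N*U)/3 = -5/3 + N*U/3)
(-5530 + n(-1, -30)) + L(-155, -33) = (-5530 + ((¼)/(-1) + 91*(-1)*(-30))) + (-5/3 + (⅓)*(-155)*(-33)) = (-5530 + ((¼)*(-1) + 2730)) + (-5/3 + 1705) = (-5530 + (-¼ + 2730)) + 5110/3 = (-5530 + 10919/4) + 5110/3 = -11201/4 + 5110/3 = -13163/12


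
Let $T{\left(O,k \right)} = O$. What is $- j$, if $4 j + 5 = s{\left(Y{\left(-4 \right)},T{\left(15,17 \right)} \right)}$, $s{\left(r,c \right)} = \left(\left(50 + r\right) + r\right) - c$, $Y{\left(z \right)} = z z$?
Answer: $- \frac{31}{2} \approx -15.5$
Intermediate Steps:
$Y{\left(z \right)} = z^{2}$
$s{\left(r,c \right)} = 50 - c + 2 r$ ($s{\left(r,c \right)} = \left(50 + 2 r\right) - c = 50 - c + 2 r$)
$j = \frac{31}{2}$ ($j = - \frac{5}{4} + \frac{50 - 15 + 2 \left(-4\right)^{2}}{4} = - \frac{5}{4} + \frac{50 - 15 + 2 \cdot 16}{4} = - \frac{5}{4} + \frac{50 - 15 + 32}{4} = - \frac{5}{4} + \frac{1}{4} \cdot 67 = - \frac{5}{4} + \frac{67}{4} = \frac{31}{2} \approx 15.5$)
$- j = \left(-1\right) \frac{31}{2} = - \frac{31}{2}$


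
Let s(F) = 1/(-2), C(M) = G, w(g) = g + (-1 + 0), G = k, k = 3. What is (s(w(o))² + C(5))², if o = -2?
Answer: 169/16 ≈ 10.563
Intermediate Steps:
G = 3
w(g) = -1 + g (w(g) = g - 1 = -1 + g)
C(M) = 3
s(F) = -½
(s(w(o))² + C(5))² = ((-½)² + 3)² = (¼ + 3)² = (13/4)² = 169/16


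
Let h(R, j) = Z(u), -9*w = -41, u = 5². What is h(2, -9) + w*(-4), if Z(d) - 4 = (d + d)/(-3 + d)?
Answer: -1183/99 ≈ -11.949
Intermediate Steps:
u = 25
w = 41/9 (w = -⅑*(-41) = 41/9 ≈ 4.5556)
Z(d) = 4 + 2*d/(-3 + d) (Z(d) = 4 + (d + d)/(-3 + d) = 4 + (2*d)/(-3 + d) = 4 + 2*d/(-3 + d))
h(R, j) = 69/11 (h(R, j) = 6*(-2 + 25)/(-3 + 25) = 6*23/22 = 6*(1/22)*23 = 69/11)
h(2, -9) + w*(-4) = 69/11 + (41/9)*(-4) = 69/11 - 164/9 = -1183/99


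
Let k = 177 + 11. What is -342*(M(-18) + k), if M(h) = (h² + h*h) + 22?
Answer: -293436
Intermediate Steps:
k = 188
M(h) = 22 + 2*h² (M(h) = (h² + h²) + 22 = 2*h² + 22 = 22 + 2*h²)
-342*(M(-18) + k) = -342*((22 + 2*(-18)²) + 188) = -342*((22 + 2*324) + 188) = -342*((22 + 648) + 188) = -342*(670 + 188) = -342*858 = -293436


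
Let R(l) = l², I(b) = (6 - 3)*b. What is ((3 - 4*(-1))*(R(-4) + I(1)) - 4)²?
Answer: 16641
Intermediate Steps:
I(b) = 3*b
((3 - 4*(-1))*(R(-4) + I(1)) - 4)² = ((3 - 4*(-1))*((-4)² + 3*1) - 4)² = ((3 + 4)*(16 + 3) - 4)² = (7*19 - 4)² = (133 - 4)² = 129² = 16641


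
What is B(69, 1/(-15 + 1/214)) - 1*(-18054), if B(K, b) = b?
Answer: 57935072/3209 ≈ 18054.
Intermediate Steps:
B(69, 1/(-15 + 1/214)) - 1*(-18054) = 1/(-15 + 1/214) - 1*(-18054) = 1/(-15 + 1/214) + 18054 = 1/(-3209/214) + 18054 = -214/3209 + 18054 = 57935072/3209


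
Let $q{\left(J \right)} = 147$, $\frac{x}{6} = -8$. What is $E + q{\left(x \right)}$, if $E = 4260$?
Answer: $4407$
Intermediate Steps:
$x = -48$ ($x = 6 \left(-8\right) = -48$)
$E + q{\left(x \right)} = 4260 + 147 = 4407$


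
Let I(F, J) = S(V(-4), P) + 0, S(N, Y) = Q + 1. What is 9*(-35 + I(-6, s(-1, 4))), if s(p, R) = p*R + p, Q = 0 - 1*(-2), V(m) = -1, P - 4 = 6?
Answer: -288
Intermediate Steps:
P = 10 (P = 4 + 6 = 10)
Q = 2 (Q = 0 + 2 = 2)
S(N, Y) = 3 (S(N, Y) = 2 + 1 = 3)
s(p, R) = p + R*p (s(p, R) = R*p + p = p + R*p)
I(F, J) = 3 (I(F, J) = 3 + 0 = 3)
9*(-35 + I(-6, s(-1, 4))) = 9*(-35 + 3) = 9*(-32) = -288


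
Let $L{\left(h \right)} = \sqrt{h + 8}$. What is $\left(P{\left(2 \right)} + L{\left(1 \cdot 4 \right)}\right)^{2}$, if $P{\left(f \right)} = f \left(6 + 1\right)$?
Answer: $208 + 56 \sqrt{3} \approx 304.99$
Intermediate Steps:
$P{\left(f \right)} = 7 f$ ($P{\left(f \right)} = f 7 = 7 f$)
$L{\left(h \right)} = \sqrt{8 + h}$
$\left(P{\left(2 \right)} + L{\left(1 \cdot 4 \right)}\right)^{2} = \left(7 \cdot 2 + \sqrt{8 + 1 \cdot 4}\right)^{2} = \left(14 + \sqrt{8 + 4}\right)^{2} = \left(14 + \sqrt{12}\right)^{2} = \left(14 + 2 \sqrt{3}\right)^{2}$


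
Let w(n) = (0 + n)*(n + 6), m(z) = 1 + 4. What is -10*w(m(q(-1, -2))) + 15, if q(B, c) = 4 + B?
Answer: -535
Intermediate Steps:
m(z) = 5
w(n) = n*(6 + n)
-10*w(m(q(-1, -2))) + 15 = -50*(6 + 5) + 15 = -50*11 + 15 = -10*55 + 15 = -550 + 15 = -535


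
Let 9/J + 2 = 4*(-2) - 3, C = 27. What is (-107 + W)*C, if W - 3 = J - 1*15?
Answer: -42012/13 ≈ -3231.7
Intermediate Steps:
J = -9/13 (J = 9/(-2 + (4*(-2) - 3)) = 9/(-2 + (-8 - 3)) = 9/(-2 - 11) = 9/(-13) = 9*(-1/13) = -9/13 ≈ -0.69231)
W = -165/13 (W = 3 + (-9/13 - 1*15) = 3 + (-9/13 - 15) = 3 - 204/13 = -165/13 ≈ -12.692)
(-107 + W)*C = (-107 - 165/13)*27 = -1556/13*27 = -42012/13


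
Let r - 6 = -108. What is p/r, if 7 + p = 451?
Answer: -74/17 ≈ -4.3529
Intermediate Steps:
r = -102 (r = 6 - 108 = -102)
p = 444 (p = -7 + 451 = 444)
p/r = 444/(-102) = -1/102*444 = -74/17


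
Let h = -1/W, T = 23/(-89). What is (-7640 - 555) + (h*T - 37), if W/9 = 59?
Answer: -389036065/47259 ≈ -8232.0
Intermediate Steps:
W = 531 (W = 9*59 = 531)
T = -23/89 (T = 23*(-1/89) = -23/89 ≈ -0.25843)
h = -1/531 ≈ -0.0018832
(-7640 - 555) + (h*T - 37) = (-7640 - 555) + (-1/531*(-23/89) - 37) = -8195 + (23/47259 - 37) = -8195 - 1748560/47259 = -389036065/47259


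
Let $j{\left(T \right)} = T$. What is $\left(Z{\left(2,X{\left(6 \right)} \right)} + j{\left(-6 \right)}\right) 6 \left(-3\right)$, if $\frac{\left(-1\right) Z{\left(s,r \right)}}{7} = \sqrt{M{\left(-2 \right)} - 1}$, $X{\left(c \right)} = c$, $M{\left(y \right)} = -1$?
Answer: $108 + 126 i \sqrt{2} \approx 108.0 + 178.19 i$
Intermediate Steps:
$Z{\left(s,r \right)} = - 7 i \sqrt{2}$ ($Z{\left(s,r \right)} = - 7 \sqrt{-1 - 1} = - 7 \sqrt{-2} = - 7 i \sqrt{2}$)
$\left(Z{\left(2,X{\left(6 \right)} \right)} + j{\left(-6 \right)}\right) 6 \left(-3\right) = \left(- 7 i \sqrt{2} - 6\right) 6 \left(-3\right) = \left(-6 - 7 i \sqrt{2}\right) \left(-18\right) = 108 + 126 i \sqrt{2}$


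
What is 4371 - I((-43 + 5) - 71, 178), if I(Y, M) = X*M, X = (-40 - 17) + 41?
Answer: 7219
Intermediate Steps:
X = -16 (X = -57 + 41 = -16)
I(Y, M) = -16*M
4371 - I((-43 + 5) - 71, 178) = 4371 - (-16)*178 = 4371 - 1*(-2848) = 4371 + 2848 = 7219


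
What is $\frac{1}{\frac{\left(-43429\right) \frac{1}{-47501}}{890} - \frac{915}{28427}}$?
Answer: $- \frac{1201776725030}{37447883167} \approx -32.092$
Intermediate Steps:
$\frac{1}{\frac{\left(-43429\right) \frac{1}{-47501}}{890} - \frac{915}{28427}} = \frac{1}{\left(-43429\right) \left(- \frac{1}{47501}\right) \frac{1}{890} - \frac{915}{28427}} = \frac{1}{\frac{43429}{47501} \cdot \frac{1}{890} - \frac{915}{28427}} = \frac{1}{\frac{43429}{42275890} - \frac{915}{28427}} = \frac{1}{- \frac{37447883167}{1201776725030}} = - \frac{1201776725030}{37447883167}$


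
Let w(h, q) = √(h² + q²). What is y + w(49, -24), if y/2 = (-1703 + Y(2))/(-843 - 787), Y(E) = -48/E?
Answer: 1727/815 + √2977 ≈ 56.681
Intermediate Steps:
y = 1727/815 (y = 2*((-1703 - 48/2)/(-843 - 787)) = 2*((-1703 - 48*½)/(-1630)) = 2*((-1703 - 24)*(-1/1630)) = 2*(-1727*(-1/1630)) = 2*(1727/1630) = 1727/815 ≈ 2.1190)
y + w(49, -24) = 1727/815 + √(49² + (-24)²) = 1727/815 + √(2401 + 576) = 1727/815 + √2977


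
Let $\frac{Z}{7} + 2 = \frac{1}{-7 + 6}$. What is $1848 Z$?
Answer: $-38808$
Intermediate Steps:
$Z = -21$ ($Z = -14 + \frac{7}{-7 + 6} = -14 + \frac{7}{-1} = -14 + 7 \left(-1\right) = -14 - 7 = -21$)
$1848 Z = 1848 \left(-21\right) = -38808$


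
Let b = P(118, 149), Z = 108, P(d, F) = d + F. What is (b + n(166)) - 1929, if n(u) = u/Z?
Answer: -89665/54 ≈ -1660.5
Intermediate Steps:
P(d, F) = F + d
n(u) = u/108
b = 267 (b = 149 + 118 = 267)
(b + n(166)) - 1929 = (267 + (1/108)*166) - 1929 = (267 + 83/54) - 1929 = 14501/54 - 1929 = -89665/54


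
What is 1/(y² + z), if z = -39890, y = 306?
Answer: 1/53746 ≈ 1.8606e-5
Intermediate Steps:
1/(y² + z) = 1/(306² - 39890) = 1/(93636 - 39890) = 1/53746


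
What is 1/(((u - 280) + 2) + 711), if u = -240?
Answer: 1/193 ≈ 0.0051813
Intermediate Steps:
1/(((u - 280) + 2) + 711) = 1/(((-240 - 280) + 2) + 711) = 1/((-520 + 2) + 711) = 1/(-518 + 711) = 1/193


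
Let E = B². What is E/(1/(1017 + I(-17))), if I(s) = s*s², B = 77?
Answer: -23099384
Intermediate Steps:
I(s) = s³
E = 5929 (E = 77² = 5929)
E/(1/(1017 + I(-17))) = 5929/(1/(1017 + (-17)³)) = 5929/(1/(1017 - 4913)) = 5929/(1/(-3896)) = 5929/(-1/3896) = 5929*(-3896) = -23099384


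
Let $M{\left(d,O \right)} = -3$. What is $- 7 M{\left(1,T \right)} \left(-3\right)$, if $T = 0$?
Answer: $-63$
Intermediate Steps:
$- 7 M{\left(1,T \right)} \left(-3\right) = \left(-7\right) \left(-3\right) \left(-3\right) = 21 \left(-3\right) = -63$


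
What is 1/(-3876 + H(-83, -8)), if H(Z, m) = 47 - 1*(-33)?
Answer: -1/3796 ≈ -0.00026344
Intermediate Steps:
H(Z, m) = 80 (H(Z, m) = 47 + 33 = 80)
1/(-3876 + H(-83, -8)) = 1/(-3876 + 80) = 1/(-3796) = -1/3796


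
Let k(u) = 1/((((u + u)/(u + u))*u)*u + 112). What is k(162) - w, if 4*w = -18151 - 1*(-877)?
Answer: 113818387/26356 ≈ 4318.5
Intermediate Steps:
w = -8637/2 (w = (-18151 - 1*(-877))/4 = (-18151 + 877)/4 = (¼)*(-17274) = -8637/2 ≈ -4318.5)
k(u) = 1/(112 + u²) (k(u) = 1/((((2*u)/((2*u)))*u)*u + 112) = 1/((((2*u)*(1/(2*u)))*u)*u + 112) = 1/((1*u)*u + 112) = 1/(u*u + 112) = 1/(u² + 112) = 1/(112 + u²))
k(162) - w = 1/(112 + 162²) - 1*(-8637/2) = 1/(112 + 26244) + 8637/2 = 1/26356 + 8637/2 = 113818387/26356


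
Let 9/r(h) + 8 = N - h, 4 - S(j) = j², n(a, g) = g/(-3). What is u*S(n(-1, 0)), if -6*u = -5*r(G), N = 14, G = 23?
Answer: -30/17 ≈ -1.7647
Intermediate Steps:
n(a, g) = -g/3 (n(a, g) = g*(-⅓) = -g/3)
S(j) = 4 - j²
r(h) = 9/(6 - h) (r(h) = 9/(-8 + (14 - h)) = 9/(6 - h))
u = -15/34 (u = -(-5)*(-9/(-6 + 23))/6 = -(-5)*(-9/17)/6 = -(-5)*(-9*1/17)/6 = -(-5)*(-9)/(6*17) = -⅙*45/17 = -15/34 ≈ -0.44118)
u*S(n(-1, 0)) = -15*(4 - (-⅓*0)²)/34 = -15*(4 - 1*0²)/34 = -15*(4 - 1*0)/34 = -15*(4 + 0)/34 = -15/34*4 = -30/17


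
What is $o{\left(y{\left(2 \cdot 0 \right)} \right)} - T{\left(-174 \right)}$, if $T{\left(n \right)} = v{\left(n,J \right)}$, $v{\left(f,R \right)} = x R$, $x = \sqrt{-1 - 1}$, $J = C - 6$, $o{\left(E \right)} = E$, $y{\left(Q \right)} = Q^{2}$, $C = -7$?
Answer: $13 i \sqrt{2} \approx 18.385 i$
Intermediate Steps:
$J = -13$ ($J = -7 - 6 = -13$)
$x = i \sqrt{2}$ ($x = \sqrt{-2} = i \sqrt{2} \approx 1.4142 i$)
$v{\left(f,R \right)} = i R \sqrt{2}$ ($v{\left(f,R \right)} = i \sqrt{2} R = i R \sqrt{2}$)
$T{\left(n \right)} = - 13 i \sqrt{2}$ ($T{\left(n \right)} = i \left(-13\right) \sqrt{2} = - 13 i \sqrt{2}$)
$o{\left(y{\left(2 \cdot 0 \right)} \right)} - T{\left(-174 \right)} = \left(2 \cdot 0\right)^{2} - - 13 i \sqrt{2} = 0^{2} + 13 i \sqrt{2} = 0 + 13 i \sqrt{2} = 13 i \sqrt{2}$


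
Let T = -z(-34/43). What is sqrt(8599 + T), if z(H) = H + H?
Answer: 5*sqrt(636099)/43 ≈ 92.739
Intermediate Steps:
z(H) = 2*H
T = 68/43 (T = -2*(-34/43) = -2*(-34*1/43) = -2*(-34)/43 = -1*(-68/43) = 68/43 ≈ 1.5814)
sqrt(8599 + T) = sqrt(8599 + 68/43) = sqrt(369825/43) = 5*sqrt(636099)/43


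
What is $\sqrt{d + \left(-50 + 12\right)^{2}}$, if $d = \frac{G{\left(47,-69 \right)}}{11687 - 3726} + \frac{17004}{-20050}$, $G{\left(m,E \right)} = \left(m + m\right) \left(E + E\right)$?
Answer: $\frac{\sqrt{367269970570295458}}{15961805} \approx 37.967$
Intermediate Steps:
$G{\left(m,E \right)} = 4 E m$ ($G{\left(m,E \right)} = 2 m 2 E = 4 E m$)
$d = - \frac{197728722}{79809025}$ ($d = \frac{4 \left(-69\right) 47}{11687 - 3726} + \frac{17004}{-20050} = - \frac{12972}{7961} + 17004 \left(- \frac{1}{20050}\right) = \left(-12972\right) \frac{1}{7961} - \frac{8502}{10025} = - \frac{12972}{7961} - \frac{8502}{10025} = - \frac{197728722}{79809025} \approx -2.4775$)
$\sqrt{d + \left(-50 + 12\right)^{2}} = \sqrt{- \frac{197728722}{79809025} + \left(-50 + 12\right)^{2}} = \sqrt{- \frac{197728722}{79809025} + \left(-38\right)^{2}} = \sqrt{- \frac{197728722}{79809025} + 1444} = \sqrt{\frac{115046503378}{79809025}} = \frac{\sqrt{367269970570295458}}{15961805}$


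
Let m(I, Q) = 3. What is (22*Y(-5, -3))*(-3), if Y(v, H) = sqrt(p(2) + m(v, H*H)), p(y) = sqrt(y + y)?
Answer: -66*sqrt(5) ≈ -147.58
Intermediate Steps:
p(y) = sqrt(2)*sqrt(y) (p(y) = sqrt(2*y) = sqrt(2)*sqrt(y))
Y(v, H) = sqrt(5) (Y(v, H) = sqrt(sqrt(2)*sqrt(2) + 3) = sqrt(2 + 3) = sqrt(5))
(22*Y(-5, -3))*(-3) = (22*sqrt(5))*(-3) = -66*sqrt(5)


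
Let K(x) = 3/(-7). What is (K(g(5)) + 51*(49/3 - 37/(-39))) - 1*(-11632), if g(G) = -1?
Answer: 1138679/91 ≈ 12513.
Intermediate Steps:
K(x) = -3/7 (K(x) = 3*(-⅐) = -3/7)
(K(g(5)) + 51*(49/3 - 37/(-39))) - 1*(-11632) = (-3/7 + 51*(49/3 - 37/(-39))) - 1*(-11632) = (-3/7 + 51*(49*(⅓) - 37*(-1/39))) + 11632 = (-3/7 + 51*(49/3 + 37/39)) + 11632 = (-3/7 + 51*(674/39)) + 11632 = (-3/7 + 11458/13) + 11632 = 80167/91 + 11632 = 1138679/91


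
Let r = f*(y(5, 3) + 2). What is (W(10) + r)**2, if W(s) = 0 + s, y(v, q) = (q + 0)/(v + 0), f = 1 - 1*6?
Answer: 9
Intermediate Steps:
f = -5 (f = 1 - 6 = -5)
y(v, q) = q/v
W(s) = s
r = -13 (r = -5*(3/5 + 2) = -5*13/5 = -13)
(W(10) + r)**2 = (10 - 13)**2 = (-3)**2 = 9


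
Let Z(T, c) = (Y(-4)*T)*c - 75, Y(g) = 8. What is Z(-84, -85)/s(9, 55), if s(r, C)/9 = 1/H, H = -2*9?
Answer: -114090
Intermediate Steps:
H = -18
Z(T, c) = -75 + 8*T*c (Z(T, c) = (8*T)*c - 75 = 8*T*c - 75 = -75 + 8*T*c)
s(r, C) = -½ (s(r, C) = 9/(-18) = 9*(-1/18) = -½)
Z(-84, -85)/s(9, 55) = (-75 + 8*(-84)*(-85))/(-½) = (-75 + 57120)*(-2) = 57045*(-2) = -114090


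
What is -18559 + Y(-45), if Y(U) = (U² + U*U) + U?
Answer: -14554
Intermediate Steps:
Y(U) = U + 2*U² (Y(U) = (U² + U²) + U = 2*U² + U = U + 2*U²)
-18559 + Y(-45) = -18559 - 45*(1 + 2*(-45)) = -18559 - 45*(1 - 90) = -18559 - 45*(-89) = -18559 + 4005 = -14554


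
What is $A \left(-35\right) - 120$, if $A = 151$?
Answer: $-5405$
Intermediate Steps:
$A \left(-35\right) - 120 = 151 \left(-35\right) - 120 = -5285 - 120 = -5405$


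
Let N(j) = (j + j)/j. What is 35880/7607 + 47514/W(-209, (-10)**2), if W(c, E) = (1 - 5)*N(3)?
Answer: -180575979/30428 ≈ -5934.5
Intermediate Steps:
N(j) = 2 (N(j) = (2*j)/j = 2)
W(c, E) = -8 (W(c, E) = (1 - 5)*2 = -4*2 = -8)
35880/7607 + 47514/W(-209, (-10)**2) = 35880/7607 + 47514/(-8) = 35880*(1/7607) + 47514*(-1/8) = 35880/7607 - 23757/4 = -180575979/30428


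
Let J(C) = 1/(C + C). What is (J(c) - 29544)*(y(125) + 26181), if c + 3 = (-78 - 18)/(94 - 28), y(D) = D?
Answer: -5440311917/7 ≈ -7.7719e+8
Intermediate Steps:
c = -49/11 (c = -3 + (-78 - 18)/(94 - 28) = -3 - 96/66 = -3 - 96*1/66 = -3 - 16/11 = -49/11 ≈ -4.4545)
J(C) = 1/(2*C)
(J(c) - 29544)*(y(125) + 26181) = (1/(2*(-49/11)) - 29544)*(125 + 26181) = ((½)*(-11/49) - 29544)*26306 = (-11/98 - 29544)*26306 = -2895323/98*26306 = -5440311917/7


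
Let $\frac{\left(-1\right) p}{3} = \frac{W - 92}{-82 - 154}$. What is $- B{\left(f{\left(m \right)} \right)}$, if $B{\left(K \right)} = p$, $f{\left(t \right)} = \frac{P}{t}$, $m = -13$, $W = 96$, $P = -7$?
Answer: $- \frac{3}{59} \approx -0.050847$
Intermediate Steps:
$p = \frac{3}{59}$ ($p = - 3 \frac{96 - 92}{-82 - 154} = - 3 \frac{4}{-236} = - 3 \cdot 4 \left(- \frac{1}{236}\right) = \left(-3\right) \left(- \frac{1}{59}\right) = \frac{3}{59} \approx 0.050847$)
$f{\left(t \right)} = - \frac{7}{t}$
$B{\left(K \right)} = \frac{3}{59}$
$- B{\left(f{\left(m \right)} \right)} = \left(-1\right) \frac{3}{59} = - \frac{3}{59}$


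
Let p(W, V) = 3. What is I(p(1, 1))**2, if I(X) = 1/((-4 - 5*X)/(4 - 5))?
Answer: 1/361 ≈ 0.0027701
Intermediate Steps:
I(X) = 1/(4 + 5*X) (I(X) = 1/((-4 - 5*X)/(-1)) = 1/(-(-4 - 5*X)) = 1/(4 + 5*X))
I(p(1, 1))**2 = (1/(4 + 5*3))**2 = (1/(4 + 15))**2 = (1/19)**2 = 1/361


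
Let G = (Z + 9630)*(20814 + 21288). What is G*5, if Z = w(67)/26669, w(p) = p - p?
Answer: 2027211300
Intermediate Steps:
w(p) = 0
Z = 0 (Z = 0/26669 = 0*(1/26669) = 0)
G = 405442260 (G = (0 + 9630)*(20814 + 21288) = 9630*42102 = 405442260)
G*5 = 405442260*5 = 2027211300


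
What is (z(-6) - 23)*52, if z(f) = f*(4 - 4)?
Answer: -1196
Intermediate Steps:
z(f) = 0 (z(f) = f*0 = 0)
(z(-6) - 23)*52 = (0 - 23)*52 = -23*52 = -1196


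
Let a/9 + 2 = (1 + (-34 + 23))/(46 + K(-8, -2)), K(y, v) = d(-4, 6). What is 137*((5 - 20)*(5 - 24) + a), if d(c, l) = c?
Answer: 253998/7 ≈ 36285.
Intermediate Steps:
K(y, v) = -4
a = -141/7 (a = -18 + 9*((1 + (-34 + 23))/(46 - 4)) = -18 + 9*((1 - 11)/42) = -18 + 9*(-10*1/42) = -18 + 9*(-5/21) = -18 - 15/7 = -141/7 ≈ -20.143)
137*((5 - 20)*(5 - 24) + a) = 137*((5 - 20)*(5 - 24) - 141/7) = 137*(-15*(-19) - 141/7) = 137*(285 - 141/7) = 137*(1854/7) = 253998/7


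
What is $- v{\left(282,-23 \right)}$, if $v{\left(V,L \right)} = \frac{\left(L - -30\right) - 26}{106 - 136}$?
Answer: $- \frac{19}{30} \approx -0.63333$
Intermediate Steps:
$v{\left(V,L \right)} = - \frac{2}{15} - \frac{L}{30}$ ($v{\left(V,L \right)} = \frac{\left(L + 30\right) - 26}{-30} = \left(\left(30 + L\right) - 26\right) \left(- \frac{1}{30}\right) = \left(4 + L\right) \left(- \frac{1}{30}\right) = - \frac{2}{15} - \frac{L}{30}$)
$- v{\left(282,-23 \right)} = - (- \frac{2}{15} - - \frac{23}{30}) = - (- \frac{2}{15} + \frac{23}{30}) = \left(-1\right) \frac{19}{30} = - \frac{19}{30}$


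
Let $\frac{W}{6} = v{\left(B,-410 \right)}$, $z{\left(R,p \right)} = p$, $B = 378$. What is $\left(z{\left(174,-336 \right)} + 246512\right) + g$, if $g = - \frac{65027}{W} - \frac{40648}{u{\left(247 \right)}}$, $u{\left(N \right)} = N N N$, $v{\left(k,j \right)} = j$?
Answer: $\frac{9126795167840021}{37070288580} \approx 2.462 \cdot 10^{5}$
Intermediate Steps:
$u{\left(N \right)} = N^{3}$ ($u{\left(N \right)} = N^{2} N = N^{3}$)
$W = -2460$ ($W = 6 \left(-410\right) = -2460$)
$g = \frac{979806369941}{37070288580}$ ($g = - \frac{65027}{-2460} - \frac{40648}{247^{3}} = \left(-65027\right) \left(- \frac{1}{2460}\right) - \frac{40648}{15069223} = \frac{65027}{2460} - \frac{40648}{15069223} = \frac{979806369941}{37070288580} \approx 26.431$)
$\left(z{\left(174,-336 \right)} + 246512\right) + g = \left(-336 + 246512\right) + \frac{979806369941}{37070288580} = 246176 + \frac{979806369941}{37070288580} = \frac{9126795167840021}{37070288580}$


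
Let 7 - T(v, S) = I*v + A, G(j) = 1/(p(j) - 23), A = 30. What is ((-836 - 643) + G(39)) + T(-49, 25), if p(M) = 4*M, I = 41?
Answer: 67432/133 ≈ 507.01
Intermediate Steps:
G(j) = 1/(-23 + 4*j) (G(j) = 1/(4*j - 23) = 1/(-23 + 4*j))
T(v, S) = -23 - 41*v (T(v, S) = 7 - (41*v + 30) = 7 - (30 + 41*v) = 7 + (-30 - 41*v) = -23 - 41*v)
((-836 - 643) + G(39)) + T(-49, 25) = ((-836 - 643) + 1/(-23 + 4*39)) + (-23 - 41*(-49)) = (-1479 + 1/(-23 + 156)) + (-23 + 2009) = (-1479 + 1/133) + 1986 = -196706/133 + 1986 = 67432/133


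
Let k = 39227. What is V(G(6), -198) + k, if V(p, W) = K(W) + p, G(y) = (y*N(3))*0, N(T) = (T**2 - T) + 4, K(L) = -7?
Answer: 39220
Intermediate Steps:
N(T) = 4 + T**2 - T
G(y) = 0 (G(y) = (y*(4 + 3**2 - 1*3))*0 = (y*(4 + 9 - 3))*0 = (y*10)*0 = (10*y)*0 = 0)
V(p, W) = -7 + p
V(G(6), -198) + k = (-7 + 0) + 39227 = -7 + 39227 = 39220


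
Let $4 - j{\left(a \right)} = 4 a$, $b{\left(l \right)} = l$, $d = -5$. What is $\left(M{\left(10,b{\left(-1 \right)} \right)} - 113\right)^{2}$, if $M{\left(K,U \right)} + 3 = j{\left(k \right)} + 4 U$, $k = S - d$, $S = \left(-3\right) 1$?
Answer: $15376$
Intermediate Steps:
$S = -3$
$k = 2$ ($k = -3 - -5 = -3 + 5 = 2$)
$j{\left(a \right)} = 4 - 4 a$
$M{\left(K,U \right)} = -7 + 4 U$ ($M{\left(K,U \right)} = -3 + \left(\left(4 - 8\right) + 4 U\right) = -3 + \left(-4 + 4 U\right) = -7 + 4 U$)
$\left(M{\left(10,b{\left(-1 \right)} \right)} - 113\right)^{2} = \left(\left(-7 + 4 \left(-1\right)\right) - 113\right)^{2} = \left(\left(-7 - 4\right) - 113\right)^{2} = \left(-11 - 113\right)^{2} = \left(-124\right)^{2} = 15376$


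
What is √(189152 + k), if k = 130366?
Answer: 3*√35502 ≈ 565.26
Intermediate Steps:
√(189152 + k) = √(189152 + 130366) = √319518 = 3*√35502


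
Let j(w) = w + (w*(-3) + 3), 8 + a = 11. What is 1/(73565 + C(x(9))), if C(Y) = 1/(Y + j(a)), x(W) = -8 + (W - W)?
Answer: 11/809214 ≈ 1.3593e-5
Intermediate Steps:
a = 3 (a = -8 + 11 = 3)
j(w) = 3 - 2*w (j(w) = w + (-3*w + 3) = w + (3 - 3*w) = 3 - 2*w)
x(W) = -8 (x(W) = -8 + 0 = -8)
C(Y) = 1/(-3 + Y) (C(Y) = 1/(Y + (3 - 2*3)) = 1/(Y + (3 - 6)) = 1/(Y - 3) = 1/(-3 + Y))
1/(73565 + C(x(9))) = 1/(73565 + 1/(-3 - 8)) = 1/(73565 + 1/(-11)) = 1/(73565 - 1/11) = 1/(809214/11) = 11/809214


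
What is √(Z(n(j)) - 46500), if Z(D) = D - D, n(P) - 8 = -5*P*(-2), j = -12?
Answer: 10*I*√465 ≈ 215.64*I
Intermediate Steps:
n(P) = 8 + 10*P (n(P) = 8 - 5*P*(-2) = 8 + 10*P)
Z(D) = 0
√(Z(n(j)) - 46500) = √(0 - 46500) = √(-46500) = 10*I*√465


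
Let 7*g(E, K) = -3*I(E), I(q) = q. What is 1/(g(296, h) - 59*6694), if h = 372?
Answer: -7/2765510 ≈ -2.5312e-6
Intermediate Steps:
g(E, K) = -3*E/7 (g(E, K) = (-3*E)/7 = -3*E/7)
1/(g(296, h) - 59*6694) = 1/(-3/7*296 - 59*6694) = 1/(-888/7 - 394946) = 1/(-2765510/7) = -7/2765510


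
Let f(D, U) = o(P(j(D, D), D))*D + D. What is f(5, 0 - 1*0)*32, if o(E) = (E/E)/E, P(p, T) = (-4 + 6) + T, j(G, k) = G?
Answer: 1280/7 ≈ 182.86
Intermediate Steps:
P(p, T) = 2 + T
o(E) = 1/E
f(D, U) = D + D/(2 + D) (f(D, U) = D/(2 + D) + D = D + D/(2 + D))
f(5, 0 - 1*0)*32 = (5*(3 + 5)/(2 + 5))*32 = (5*8/7)*32 = (5*(⅐)*8)*32 = (40/7)*32 = 1280/7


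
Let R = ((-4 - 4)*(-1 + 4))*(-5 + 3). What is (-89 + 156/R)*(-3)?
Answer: 1029/4 ≈ 257.25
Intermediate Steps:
R = 48 (R = -8*3*(-2) = -24*(-2) = 48)
(-89 + 156/R)*(-3) = (-89 + 156/48)*(-3) = (-89 + 156*(1/48))*(-3) = (-89 + 13/4)*(-3) = -343/4*(-3) = 1029/4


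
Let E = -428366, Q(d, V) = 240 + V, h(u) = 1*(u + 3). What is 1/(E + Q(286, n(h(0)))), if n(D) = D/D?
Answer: -1/428125 ≈ -2.3358e-6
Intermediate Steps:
h(u) = 3 + u (h(u) = 1*(3 + u) = 3 + u)
n(D) = 1
1/(E + Q(286, n(h(0)))) = 1/(-428366 + (240 + 1)) = 1/(-428366 + 241) = 1/(-428125) = -1/428125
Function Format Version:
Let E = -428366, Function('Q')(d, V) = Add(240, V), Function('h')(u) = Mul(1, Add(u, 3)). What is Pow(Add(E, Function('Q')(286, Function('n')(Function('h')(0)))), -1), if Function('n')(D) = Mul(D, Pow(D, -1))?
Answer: Rational(-1, 428125) ≈ -2.3358e-6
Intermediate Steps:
Function('h')(u) = Add(3, u) (Function('h')(u) = Mul(1, Add(3, u)) = Add(3, u))
Function('n')(D) = 1
Pow(Add(E, Function('Q')(286, Function('n')(Function('h')(0)))), -1) = Pow(Add(-428366, Add(240, 1)), -1) = Pow(Add(-428366, 241), -1) = Pow(-428125, -1) = Rational(-1, 428125)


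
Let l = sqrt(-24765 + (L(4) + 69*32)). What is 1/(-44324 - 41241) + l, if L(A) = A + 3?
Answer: -1/85565 + 5*I*sqrt(902) ≈ -1.1687e-5 + 150.17*I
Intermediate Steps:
L(A) = 3 + A
l = 5*I*sqrt(902) (l = sqrt(-24765 + ((3 + 4) + 69*32)) = sqrt(-24765 + (7 + 2208)) = sqrt(-24765 + 2215) = sqrt(-22550) = 5*I*sqrt(902) ≈ 150.17*I)
1/(-44324 - 41241) + l = 1/(-44324 - 41241) + 5*I*sqrt(902) = 1/(-85565) + 5*I*sqrt(902) = -1/85565 + 5*I*sqrt(902)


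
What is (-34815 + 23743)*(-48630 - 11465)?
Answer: 665371840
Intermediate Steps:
(-34815 + 23743)*(-48630 - 11465) = -11072*(-60095) = 665371840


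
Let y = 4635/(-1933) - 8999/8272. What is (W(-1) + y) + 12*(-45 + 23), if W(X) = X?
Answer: -4293026427/15989776 ≈ -268.49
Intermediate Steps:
y = -55735787/15989776 (y = 4635*(-1/1933) - 8999*1/8272 = -4635/1933 - 8999/8272 = -55735787/15989776 ≈ -3.4857)
(W(-1) + y) + 12*(-45 + 23) = (-1 - 55735787/15989776) + 12*(-45 + 23) = -71725563/15989776 + 12*(-22) = -71725563/15989776 - 264 = -4293026427/15989776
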